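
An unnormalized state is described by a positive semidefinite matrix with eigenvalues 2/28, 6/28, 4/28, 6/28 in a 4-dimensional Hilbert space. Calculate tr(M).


tr(M) = sum of eigenvalues
= 2/28 + 6/28 + 4/28 + 6/28
= 18/28
= 0.6429

0.6429


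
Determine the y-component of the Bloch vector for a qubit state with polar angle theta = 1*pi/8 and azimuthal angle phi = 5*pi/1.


theta = 0.3927, phi = 15.7080
r_y = sin(theta)*sin(phi) = 0.3827 * 0.0000
r_y = 0.0000

0.0000


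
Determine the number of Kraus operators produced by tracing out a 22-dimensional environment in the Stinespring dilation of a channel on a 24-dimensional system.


Tracing out the environment in an orthonormal basis {|i>_E} gives Kraus operators K_i = <i|_E U |0>_E.
Number of Kraus operators = dim(H_env) = d_env
= 22

22


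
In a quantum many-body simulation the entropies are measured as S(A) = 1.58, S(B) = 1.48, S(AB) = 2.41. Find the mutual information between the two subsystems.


I(A:B) = S(A) + S(B) - S(AB)
= 1.58 + 1.48 - 2.41
= 0.6500

0.6500


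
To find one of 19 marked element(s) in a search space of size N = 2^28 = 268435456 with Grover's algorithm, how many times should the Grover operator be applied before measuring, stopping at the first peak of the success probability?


After j Grover iterations the success probability is P(j) = sin^2((2j+1)*theta), where sin(theta) = sqrt(k/N).
N = 2^28 = 268435456, k = 19
sin(theta) = sqrt(k/N) = 0.0002660460781
theta = arcsin(sqrt(k/N)) = 0.0002660460812 rad
P(j) reaches its first maximum when (2j+1)*theta is as close as possible to pi/2, i.e. j = round(pi/(4*theta) - 1/2).
pi/(4*theta) - 1/2 = 2951.6133
(For comparison, the common estimate pi/4 * sqrt(N/k) = 2952.1133; the exact maximiser is used here.)
Optimal iterations = 2952

2952


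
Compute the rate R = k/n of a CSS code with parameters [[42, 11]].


Code rate R = k/n
= 11/42
= 0.2619

0.2619


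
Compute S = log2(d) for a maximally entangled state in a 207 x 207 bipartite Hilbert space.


For a maximally entangled state in d x d:
S = log2(d) = log2(207)
= 7.6935

7.6935


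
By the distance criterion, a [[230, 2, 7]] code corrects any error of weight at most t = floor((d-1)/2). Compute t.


Code parameters: [[230, 2, 7]], distance d = 7.
Number of correctable errors = floor((d-1)/2)
= floor((7 - 1)/2)
= floor(6/2)
= 3

3


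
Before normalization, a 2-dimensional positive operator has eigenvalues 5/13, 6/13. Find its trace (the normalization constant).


tr(M) = sum of eigenvalues
= 5/13 + 6/13
= 11/13
= 0.8462

0.8462


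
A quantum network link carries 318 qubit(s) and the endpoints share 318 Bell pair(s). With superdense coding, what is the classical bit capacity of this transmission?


Superdense coding allows 2 classical bits per shared entangled pair.
318 pair(s) -> 2 * 318 = 636 classical bits

636


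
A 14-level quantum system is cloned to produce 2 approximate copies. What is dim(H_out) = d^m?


Output space = H^(tensor 2) where dim(H) = 14
dim = 14^2
= 196

196


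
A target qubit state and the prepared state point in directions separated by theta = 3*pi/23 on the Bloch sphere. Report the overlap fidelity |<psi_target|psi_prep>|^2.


For states separated by angle theta on Bloch sphere:
F = cos^2(theta/2)
theta = 3*pi/23 = 0.4098
theta/2 = 0.2049
cos(theta/2) = 0.9791
F = 0.9586

0.9586


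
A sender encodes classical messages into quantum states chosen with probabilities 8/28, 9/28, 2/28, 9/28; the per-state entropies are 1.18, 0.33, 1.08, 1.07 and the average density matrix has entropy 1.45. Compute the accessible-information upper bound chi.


chi = S(rho) - sum_i p_i * S(rho_i)
Weighted entropy = 8/28 * 1.18 + 9/28 * 0.33 + 2/28 * 1.08 + 9/28 * 1.07
= 0.8643
chi = 1.45 - 0.8643
= 0.5857

0.5857


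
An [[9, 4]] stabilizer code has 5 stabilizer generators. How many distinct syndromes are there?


Each stabilizer generator gives a binary (+1 or -1) measurement outcome.
With 5 independent generators:
Total syndromes = 2^5
= 32

32


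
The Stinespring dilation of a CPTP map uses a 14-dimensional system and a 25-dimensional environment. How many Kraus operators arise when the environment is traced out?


Tracing out the environment in an orthonormal basis {|i>_E} gives Kraus operators K_i = <i|_E U |0>_E.
Number of Kraus operators = dim(H_env) = d_env
= 25

25


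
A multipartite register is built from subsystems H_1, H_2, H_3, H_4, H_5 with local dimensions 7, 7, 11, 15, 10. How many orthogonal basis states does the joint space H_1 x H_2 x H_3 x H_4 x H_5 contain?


dim(H_1 x H_2 x H_3 x H_4 x H_5) = 7 * 7 * 11 * 15 * 10
= 49 * 11 * 15 * 10
= 539 * 15 * 10
= 8085 * 10
= 80850

80850


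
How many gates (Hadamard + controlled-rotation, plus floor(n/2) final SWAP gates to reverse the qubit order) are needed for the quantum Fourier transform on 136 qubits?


Hadamard gates: 136
Controlled rotations: n*(n-1)/2 = 136*135/2 = 9180
SWAP gates: floor(n/2) = floor(136/2) = 68
Total = 136 + 9180 + 68
= 9384

9384


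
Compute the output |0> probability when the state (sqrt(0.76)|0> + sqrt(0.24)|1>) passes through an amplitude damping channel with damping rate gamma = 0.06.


For amplitude damping with parameter gamma on state sqrt(a)|0> + sqrt(b)|1>:
alpha^2 = 0.76, beta^2 = 0.24
P(|0>) = alpha^2 + gamma * beta^2
= 0.76 + 0.06 * 0.24
= 0.76 + 0.0144
= 0.7744

0.7744


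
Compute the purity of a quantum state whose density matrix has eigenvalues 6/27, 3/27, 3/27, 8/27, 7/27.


tr(rho^2) = sum of eigenvalues squared
= (6/27)^2 + (3/27)^2 + (3/27)^2 + (8/27)^2 + (7/27)^2
= (36 + 9 + 9 + 64 + 49) / 729
= 167/729
= 0.2291

0.2291


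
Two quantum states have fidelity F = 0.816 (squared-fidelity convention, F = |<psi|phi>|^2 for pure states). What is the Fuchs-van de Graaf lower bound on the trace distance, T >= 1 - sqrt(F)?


Fuchs-van de Graaf (squared-fidelity convention): 1 - sqrt(F) <= T <= sqrt(1 - F).
Lower bound: T >= 1 - sqrt(F)
sqrt(F) = sqrt(0.816) = 0.9033
T >= 1 - 0.9033
T >= 0.0967

0.0967


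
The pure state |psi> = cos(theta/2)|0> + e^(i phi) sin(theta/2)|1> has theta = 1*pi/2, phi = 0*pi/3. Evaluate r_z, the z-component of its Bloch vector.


theta = 1.5708, phi = 0.0000
r_z = cos(theta) = 0.0000

0.0000


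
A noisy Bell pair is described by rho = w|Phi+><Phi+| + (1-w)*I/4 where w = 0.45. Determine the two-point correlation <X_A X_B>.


|Phi+> = (|00> + |11>)/sqrt(2)
For the pure Bell state, <X_A X_B> = +1 (Bell-state Pauli correlator).
The maximally-mixed part I/4 has tr(I/4 * P tensor P) = 0 for any traceless Pauli P.
So <X_A X_B>_rho = w * (+1) + (1 - w) * 0
= 0.45 * (+1)
= 0.4500

0.4500


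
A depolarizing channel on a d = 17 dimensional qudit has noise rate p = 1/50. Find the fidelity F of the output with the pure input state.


F = (1-p) + p/d
= (1 - 0.0200) + 0.0200/17
= 0.9800 + 0.0012
= 0.9812

0.9812


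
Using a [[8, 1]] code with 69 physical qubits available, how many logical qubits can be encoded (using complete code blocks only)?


Each code block uses 8 physical qubits for 1 logical qubit(s).
Number of complete blocks = floor(69 / 8) = 8
Logical qubits = 8 * 1
= 8

8


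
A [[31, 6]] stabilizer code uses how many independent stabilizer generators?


For an [[n,k]] stabilizer code:
Number of stabilizer generators = n - k
= 31 - 6
= 25

25


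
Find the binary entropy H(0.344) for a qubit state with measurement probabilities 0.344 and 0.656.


S = -p*log2(p) - (1-p)*log2(1-p)
p = 0.3440, 1-p = 0.6560
= -0.3440 * log2(0.3440) - 0.6560 * log2(0.6560)
= -(-0.5296) - (-0.3990)
= 0.9286

0.9286


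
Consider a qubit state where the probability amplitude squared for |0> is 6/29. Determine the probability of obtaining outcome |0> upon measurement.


|alpha|^2 = 6/29 = 0.2069
|beta|^2 = 1 - 6/29 = 23/29 = 0.7931
P(|0>) = |alpha|^2 = 0.2069

0.2069


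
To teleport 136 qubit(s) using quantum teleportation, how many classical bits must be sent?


Quantum teleportation requires 2 classical bits per qubit teleported.
136 qubit(s) -> 2 * 136 = 272 classical bits

272


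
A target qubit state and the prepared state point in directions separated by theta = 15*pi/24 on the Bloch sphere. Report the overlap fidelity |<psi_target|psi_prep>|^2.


For states separated by angle theta on Bloch sphere:
F = cos^2(theta/2)
theta = 15*pi/24 = 1.9635
theta/2 = 0.9817
cos(theta/2) = 0.5556
F = 0.3087

0.3087


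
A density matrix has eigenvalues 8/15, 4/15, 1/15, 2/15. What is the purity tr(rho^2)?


tr(rho^2) = sum of eigenvalues squared
= (8/15)^2 + (4/15)^2 + (1/15)^2 + (2/15)^2
= (64 + 16 + 1 + 4) / 225
= 85/225
= 0.3778

0.3778


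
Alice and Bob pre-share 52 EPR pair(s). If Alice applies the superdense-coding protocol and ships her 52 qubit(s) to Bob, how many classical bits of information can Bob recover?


Superdense coding allows 2 classical bits per shared entangled pair.
52 pair(s) -> 2 * 52 = 104 classical bits

104


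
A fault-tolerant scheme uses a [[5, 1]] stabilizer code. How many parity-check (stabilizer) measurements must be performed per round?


For an [[n,k]] stabilizer code:
Number of stabilizer generators = n - k
= 5 - 1
= 4

4


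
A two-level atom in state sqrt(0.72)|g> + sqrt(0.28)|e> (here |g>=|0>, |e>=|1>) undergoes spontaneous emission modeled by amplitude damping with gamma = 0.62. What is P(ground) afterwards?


For amplitude damping with parameter gamma on state sqrt(a)|0> + sqrt(b)|1>:
alpha^2 = 0.72, beta^2 = 0.28
P(|0>) = alpha^2 + gamma * beta^2
= 0.72 + 0.62 * 0.28
= 0.72 + 0.1736
= 0.8936

0.8936


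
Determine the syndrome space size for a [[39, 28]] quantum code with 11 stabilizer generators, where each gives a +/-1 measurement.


Each stabilizer generator gives a binary (+1 or -1) measurement outcome.
With 11 independent generators:
Total syndromes = 2^11
= 2048

2048


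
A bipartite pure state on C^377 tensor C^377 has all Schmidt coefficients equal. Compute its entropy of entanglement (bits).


For a maximally entangled state in d x d:
S = log2(d) = log2(377)
= 8.5584

8.5584


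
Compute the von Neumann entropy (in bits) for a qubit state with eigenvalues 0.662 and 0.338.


S = -p*log2(p) - (1-p)*log2(1-p)
p = 0.6620, 1-p = 0.3380
= -0.6620 * log2(0.6620) - 0.3380 * log2(0.3380)
= -(-0.3940) - (-0.5289)
= 0.9229

0.9229


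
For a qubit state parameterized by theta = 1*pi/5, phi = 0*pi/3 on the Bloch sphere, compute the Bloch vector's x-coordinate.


theta = 0.6283, phi = 0.0000
r_x = sin(theta)*cos(phi) = 0.5878 * 1.0000
r_x = 0.5878

0.5878


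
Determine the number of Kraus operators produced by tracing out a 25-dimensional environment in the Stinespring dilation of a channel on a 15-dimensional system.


Tracing out the environment in an orthonormal basis {|i>_E} gives Kraus operators K_i = <i|_E U |0>_E.
Number of Kraus operators = dim(H_env) = d_env
= 25

25


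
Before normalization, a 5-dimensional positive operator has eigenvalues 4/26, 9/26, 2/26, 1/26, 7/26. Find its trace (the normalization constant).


tr(M) = sum of eigenvalues
= 4/26 + 9/26 + 2/26 + 1/26 + 7/26
= 23/26
= 0.8846

0.8846


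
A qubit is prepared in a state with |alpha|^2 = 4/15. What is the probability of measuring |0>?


|alpha|^2 = 4/15 = 0.2667
|beta|^2 = 1 - 4/15 = 11/15 = 0.7333
P(|0>) = |alpha|^2 = 0.2667

0.2667


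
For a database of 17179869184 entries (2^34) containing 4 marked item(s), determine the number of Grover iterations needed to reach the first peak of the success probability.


After j Grover iterations the success probability is P(j) = sin^2((2j+1)*theta), where sin(theta) = sqrt(k/N).
N = 2^34 = 17179869184, k = 4
sin(theta) = sqrt(k/N) = 1.525878906e-05
theta = arcsin(sqrt(k/N)) = 1.525878906e-05 rad
P(j) reaches its first maximum when (2j+1)*theta is as close as possible to pi/2, i.e. j = round(pi/(4*theta) - 1/2).
pi/(4*theta) - 1/2 = 51471.3540
(For comparison, the common estimate pi/4 * sqrt(N/k) = 51471.8540; the exact maximiser is used here.)
Optimal iterations = 51471

51471


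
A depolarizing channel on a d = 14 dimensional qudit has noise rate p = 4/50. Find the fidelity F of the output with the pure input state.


F = (1-p) + p/d
= (1 - 0.0800) + 0.0800/14
= 0.9200 + 0.0057
= 0.9257

0.9257


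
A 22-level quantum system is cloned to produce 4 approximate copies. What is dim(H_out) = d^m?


Output space = H^(tensor 4) where dim(H) = 22
dim = 22^4
= 484 (after 2 factors)
= 10648 (after 3 factors)
= 234256 (after 4 factors)
= 234256

234256


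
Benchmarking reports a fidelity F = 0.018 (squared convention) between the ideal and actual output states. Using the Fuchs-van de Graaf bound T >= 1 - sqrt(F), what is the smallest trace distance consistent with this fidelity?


Fuchs-van de Graaf (squared-fidelity convention): 1 - sqrt(F) <= T <= sqrt(1 - F).
Lower bound: T >= 1 - sqrt(F)
sqrt(F) = sqrt(0.018) = 0.1342
T >= 1 - 0.1342
T >= 0.8658

0.8658


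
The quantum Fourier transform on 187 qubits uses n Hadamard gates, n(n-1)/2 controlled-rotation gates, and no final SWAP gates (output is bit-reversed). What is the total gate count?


Hadamard gates: 187
Controlled rotations: n*(n-1)/2 = 187*186/2 = 17391
SWAP gates: 0 (omitted)
Total = 187 + 17391
= 17578

17578


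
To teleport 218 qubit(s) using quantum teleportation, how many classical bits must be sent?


Quantum teleportation requires 2 classical bits per qubit teleported.
218 qubit(s) -> 2 * 218 = 436 classical bits

436


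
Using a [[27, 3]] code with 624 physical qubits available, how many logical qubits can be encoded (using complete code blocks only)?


Each code block uses 27 physical qubits for 3 logical qubit(s).
Number of complete blocks = floor(624 / 27) = 23
Logical qubits = 23 * 3
= 69

69


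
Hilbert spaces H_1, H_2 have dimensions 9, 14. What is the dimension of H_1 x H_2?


dim(H_1 x H_2) = 9 * 14
= 126

126


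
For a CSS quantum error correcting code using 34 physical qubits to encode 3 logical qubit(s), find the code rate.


Code rate R = k/n
= 3/34
= 0.0882

0.0882


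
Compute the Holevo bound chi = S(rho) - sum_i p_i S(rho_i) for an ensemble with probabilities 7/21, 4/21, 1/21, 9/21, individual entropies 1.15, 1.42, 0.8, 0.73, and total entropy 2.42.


chi = S(rho) - sum_i p_i * S(rho_i)
Weighted entropy = 7/21 * 1.15 + 4/21 * 1.42 + 1/21 * 0.8 + 9/21 * 0.73
= 1.0048
chi = 2.42 - 1.0048
= 1.4152

1.4152


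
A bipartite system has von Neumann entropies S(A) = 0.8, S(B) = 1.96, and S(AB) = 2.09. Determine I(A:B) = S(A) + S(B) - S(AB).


I(A:B) = S(A) + S(B) - S(AB)
= 0.8 + 1.96 - 2.09
= 0.6700

0.6700


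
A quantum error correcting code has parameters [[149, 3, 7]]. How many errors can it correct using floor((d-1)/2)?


Code parameters: [[149, 3, 7]], distance d = 7.
Number of correctable errors = floor((d-1)/2)
= floor((7 - 1)/2)
= floor(6/2)
= 3

3


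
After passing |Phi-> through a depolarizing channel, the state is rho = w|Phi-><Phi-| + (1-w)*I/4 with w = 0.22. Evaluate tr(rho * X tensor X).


|Phi-> = (|00> - |11>)/sqrt(2)
For the pure Bell state, <X_A X_B> = -1 (Bell-state Pauli correlator).
The maximally-mixed part I/4 has tr(I/4 * P tensor P) = 0 for any traceless Pauli P.
So <X_A X_B>_rho = w * (-1) + (1 - w) * 0
= 0.22 * (-1)
= -0.2200

-0.2200


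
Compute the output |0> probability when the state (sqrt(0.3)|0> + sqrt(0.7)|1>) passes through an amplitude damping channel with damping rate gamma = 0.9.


For amplitude damping with parameter gamma on state sqrt(a)|0> + sqrt(b)|1>:
alpha^2 = 0.3, beta^2 = 0.7
P(|0>) = alpha^2 + gamma * beta^2
= 0.3 + 0.9 * 0.7
= 0.3 + 0.6300
= 0.9300

0.9300


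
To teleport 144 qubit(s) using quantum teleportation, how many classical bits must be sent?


Quantum teleportation requires 2 classical bits per qubit teleported.
144 qubit(s) -> 2 * 144 = 288 classical bits

288


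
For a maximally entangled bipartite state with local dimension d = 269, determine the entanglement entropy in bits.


For a maximally entangled state in d x d:
S = log2(d) = log2(269)
= 8.0715

8.0715


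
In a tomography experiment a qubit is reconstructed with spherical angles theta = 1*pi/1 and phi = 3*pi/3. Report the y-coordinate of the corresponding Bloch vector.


theta = 3.1416, phi = 3.1416
r_y = sin(theta)*sin(phi) = 0.0000 * 0.0000
r_y = 0.0000

0.0000


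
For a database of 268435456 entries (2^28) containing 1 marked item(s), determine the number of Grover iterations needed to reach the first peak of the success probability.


After j Grover iterations the success probability is P(j) = sin^2((2j+1)*theta), where sin(theta) = sqrt(k/N).
N = 2^28 = 268435456, k = 1
sin(theta) = sqrt(k/N) = 6.103515625e-05
theta = arcsin(sqrt(k/N)) = 6.103515629e-05 rad
P(j) reaches its first maximum when (2j+1)*theta is as close as possible to pi/2, i.e. j = round(pi/(4*theta) - 1/2).
pi/(4*theta) - 1/2 = 12867.4635
(For comparison, the common estimate pi/4 * sqrt(N/k) = 12867.9635; the exact maximiser is used here.)
Optimal iterations = 12867

12867


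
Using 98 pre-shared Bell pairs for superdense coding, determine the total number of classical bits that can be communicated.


Superdense coding allows 2 classical bits per shared entangled pair.
98 pair(s) -> 2 * 98 = 196 classical bits

196


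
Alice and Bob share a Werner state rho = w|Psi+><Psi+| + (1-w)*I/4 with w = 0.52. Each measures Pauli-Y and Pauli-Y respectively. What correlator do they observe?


|Psi+> = (|01> + |10>)/sqrt(2)
For the pure Bell state, <Y_A Y_B> = +1 (Bell-state Pauli correlator).
The maximally-mixed part I/4 has tr(I/4 * P tensor P) = 0 for any traceless Pauli P.
So <Y_A Y_B>_rho = w * (+1) + (1 - w) * 0
= 0.52 * (+1)
= 0.5200

0.5200


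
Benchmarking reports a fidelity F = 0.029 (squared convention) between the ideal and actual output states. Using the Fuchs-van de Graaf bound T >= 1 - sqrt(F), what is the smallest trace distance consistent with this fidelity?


Fuchs-van de Graaf (squared-fidelity convention): 1 - sqrt(F) <= T <= sqrt(1 - F).
Lower bound: T >= 1 - sqrt(F)
sqrt(F) = sqrt(0.029) = 0.1703
T >= 1 - 0.1703
T >= 0.8297

0.8297


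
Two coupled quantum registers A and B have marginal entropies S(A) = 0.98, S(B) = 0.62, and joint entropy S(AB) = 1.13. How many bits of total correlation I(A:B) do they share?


I(A:B) = S(A) + S(B) - S(AB)
= 0.98 + 0.62 - 1.13
= 0.4700

0.4700


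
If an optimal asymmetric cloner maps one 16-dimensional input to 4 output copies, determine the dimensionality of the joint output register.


Output space = H^(tensor 4) where dim(H) = 16
dim = 16^4
= 256 (after 2 factors)
= 4096 (after 3 factors)
= 65536 (after 4 factors)
= 65536

65536


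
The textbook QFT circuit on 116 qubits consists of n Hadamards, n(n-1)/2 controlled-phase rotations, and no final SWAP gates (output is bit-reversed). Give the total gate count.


Hadamard gates: 116
Controlled rotations: n*(n-1)/2 = 116*115/2 = 6670
SWAP gates: 0 (omitted)
Total = 116 + 6670
= 6786

6786


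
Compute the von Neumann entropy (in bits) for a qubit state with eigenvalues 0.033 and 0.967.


S = -p*log2(p) - (1-p)*log2(1-p)
p = 0.0330, 1-p = 0.9670
= -0.0330 * log2(0.0330) - 0.9670 * log2(0.9670)
= -(-0.1624) - (-0.0468)
= 0.2092

0.2092


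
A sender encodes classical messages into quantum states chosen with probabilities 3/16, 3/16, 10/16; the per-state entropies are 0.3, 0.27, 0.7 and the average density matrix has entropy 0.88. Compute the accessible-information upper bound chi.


chi = S(rho) - sum_i p_i * S(rho_i)
Weighted entropy = 3/16 * 0.3 + 3/16 * 0.27 + 10/16 * 0.7
= 0.5444
chi = 0.88 - 0.5444
= 0.3356

0.3356


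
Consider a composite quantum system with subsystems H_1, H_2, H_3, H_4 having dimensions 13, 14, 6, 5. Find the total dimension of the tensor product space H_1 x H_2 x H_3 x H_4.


dim(H_1 x H_2 x H_3 x H_4) = 13 * 14 * 6 * 5
= 182 * 6 * 5
= 1092 * 5
= 5460

5460


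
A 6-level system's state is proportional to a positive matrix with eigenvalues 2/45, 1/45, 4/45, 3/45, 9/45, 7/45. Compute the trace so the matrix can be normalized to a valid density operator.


tr(M) = sum of eigenvalues
= 2/45 + 1/45 + 4/45 + 3/45 + 9/45 + 7/45
= 26/45
= 0.5778

0.5778


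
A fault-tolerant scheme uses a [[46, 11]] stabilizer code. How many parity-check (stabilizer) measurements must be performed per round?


For an [[n,k]] stabilizer code:
Number of stabilizer generators = n - k
= 46 - 11
= 35

35


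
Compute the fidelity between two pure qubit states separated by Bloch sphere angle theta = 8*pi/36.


For states separated by angle theta on Bloch sphere:
F = cos^2(theta/2)
theta = 8*pi/36 = 0.6981
theta/2 = 0.3491
cos(theta/2) = 0.9397
F = 0.8830

0.8830


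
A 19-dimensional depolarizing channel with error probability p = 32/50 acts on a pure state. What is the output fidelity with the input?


F = (1-p) + p/d
= (1 - 0.6400) + 0.6400/19
= 0.3600 + 0.0337
= 0.3937

0.3937


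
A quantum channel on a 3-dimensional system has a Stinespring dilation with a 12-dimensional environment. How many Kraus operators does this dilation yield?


Tracing out the environment in an orthonormal basis {|i>_E} gives Kraus operators K_i = <i|_E U |0>_E.
Number of Kraus operators = dim(H_env) = d_env
= 12

12


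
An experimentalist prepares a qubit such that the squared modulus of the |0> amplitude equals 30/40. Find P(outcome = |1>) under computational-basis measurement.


|alpha|^2 = 30/40 = 0.7500
|beta|^2 = 1 - 30/40 = 10/40 = 0.2500
P(|1>) = |beta|^2 = 0.2500

0.2500


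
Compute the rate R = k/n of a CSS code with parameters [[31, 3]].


Code rate R = k/n
= 3/31
= 0.0968

0.0968


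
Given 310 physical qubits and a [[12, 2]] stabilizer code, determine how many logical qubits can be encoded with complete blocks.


Each code block uses 12 physical qubits for 2 logical qubit(s).
Number of complete blocks = floor(310 / 12) = 25
Logical qubits = 25 * 2
= 50

50


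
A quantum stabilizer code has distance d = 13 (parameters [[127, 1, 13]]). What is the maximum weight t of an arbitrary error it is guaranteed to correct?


Code parameters: [[127, 1, 13]], distance d = 13.
Number of correctable errors = floor((d-1)/2)
= floor((13 - 1)/2)
= floor(12/2)
= 6

6


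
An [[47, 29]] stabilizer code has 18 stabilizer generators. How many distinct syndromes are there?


Each stabilizer generator gives a binary (+1 or -1) measurement outcome.
With 18 independent generators:
Total syndromes = 2^18
= 262144

262144


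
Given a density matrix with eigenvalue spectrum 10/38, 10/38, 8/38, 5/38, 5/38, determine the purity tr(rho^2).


tr(rho^2) = sum of eigenvalues squared
= (10/38)^2 + (10/38)^2 + (8/38)^2 + (5/38)^2 + (5/38)^2
= (100 + 100 + 64 + 25 + 25) / 1444
= 314/1444
= 0.2175

0.2175


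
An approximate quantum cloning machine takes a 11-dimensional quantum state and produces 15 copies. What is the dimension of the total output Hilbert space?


Output space = H^(tensor 15) where dim(H) = 11
dim = 11^15
= 121 (after 2 factors)
= 1331 (after 3 factors)
= 14641 (after 4 factors)
= 161051 (after 5 factors)
= 1771561 (after 6 factors)
= 19487171 (after 7 factors)
= 214358881 (after 8 factors)
= 2357947691 (after 9 factors)
= 25937424601 (after 10 factors)
= 285311670611 (after 11 factors)
= 3138428376721 (after 12 factors)
= 34522712143931 (after 13 factors)
= 379749833583241 (after 14 factors)
= 4177248169415651 (after 15 factors)
= 4177248169415651

4177248169415651


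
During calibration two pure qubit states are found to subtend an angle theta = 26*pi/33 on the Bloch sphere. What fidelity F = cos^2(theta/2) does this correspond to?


For states separated by angle theta on Bloch sphere:
F = cos^2(theta/2)
theta = 26*pi/33 = 2.4752
theta/2 = 1.2376
cos(theta/2) = 0.3271
F = 0.1070

0.1070


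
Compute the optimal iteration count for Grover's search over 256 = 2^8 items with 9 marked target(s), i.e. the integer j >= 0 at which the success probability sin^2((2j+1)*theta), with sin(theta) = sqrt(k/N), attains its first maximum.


After j Grover iterations the success probability is P(j) = sin^2((2j+1)*theta), where sin(theta) = sqrt(k/N).
N = 2^8 = 256, k = 9
sin(theta) = sqrt(k/N) = 0.1875
theta = arcsin(sqrt(k/N)) = 0.1886163862 rad
P(j) reaches its first maximum when (2j+1)*theta is as close as possible to pi/2, i.e. j = round(pi/(4*theta) - 1/2).
pi/(4*theta) - 1/2 = 3.6640
(For comparison, the common estimate pi/4 * sqrt(N/k) = 4.1888; the exact maximiser is used here.)
Optimal iterations = 4

4


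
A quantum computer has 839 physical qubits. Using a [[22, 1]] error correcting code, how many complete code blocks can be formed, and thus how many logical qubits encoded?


Each code block uses 22 physical qubits for 1 logical qubit(s).
Number of complete blocks = floor(839 / 22) = 38
Logical qubits = 38 * 1
= 38

38


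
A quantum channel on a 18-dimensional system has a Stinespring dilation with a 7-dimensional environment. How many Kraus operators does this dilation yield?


Tracing out the environment in an orthonormal basis {|i>_E} gives Kraus operators K_i = <i|_E U |0>_E.
Number of Kraus operators = dim(H_env) = d_env
= 7

7


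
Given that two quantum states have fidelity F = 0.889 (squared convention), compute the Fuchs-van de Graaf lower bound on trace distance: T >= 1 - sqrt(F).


Fuchs-van de Graaf (squared-fidelity convention): 1 - sqrt(F) <= T <= sqrt(1 - F).
Lower bound: T >= 1 - sqrt(F)
sqrt(F) = sqrt(0.889) = 0.9429
T >= 1 - 0.9429
T >= 0.0571

0.0571


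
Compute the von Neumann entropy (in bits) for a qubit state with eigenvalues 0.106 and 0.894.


S = -p*log2(p) - (1-p)*log2(1-p)
p = 0.1060, 1-p = 0.8940
= -0.1060 * log2(0.1060) - 0.8940 * log2(0.8940)
= -(-0.3432) - (-0.1445)
= 0.4877

0.4877


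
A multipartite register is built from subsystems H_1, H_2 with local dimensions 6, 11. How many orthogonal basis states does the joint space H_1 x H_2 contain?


dim(H_1 x H_2) = 6 * 11
= 66

66


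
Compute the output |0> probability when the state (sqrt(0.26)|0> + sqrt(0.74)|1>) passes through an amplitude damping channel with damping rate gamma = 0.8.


For amplitude damping with parameter gamma on state sqrt(a)|0> + sqrt(b)|1>:
alpha^2 = 0.26, beta^2 = 0.74
P(|0>) = alpha^2 + gamma * beta^2
= 0.26 + 0.8 * 0.74
= 0.26 + 0.5920
= 0.8520

0.8520


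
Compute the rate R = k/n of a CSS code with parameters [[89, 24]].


Code rate R = k/n
= 24/89
= 0.2697

0.2697


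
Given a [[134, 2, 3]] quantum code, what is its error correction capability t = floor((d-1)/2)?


Code parameters: [[134, 2, 3]], distance d = 3.
Number of correctable errors = floor((d-1)/2)
= floor((3 - 1)/2)
= floor(2/2)
= 1

1


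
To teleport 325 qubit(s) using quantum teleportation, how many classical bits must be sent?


Quantum teleportation requires 2 classical bits per qubit teleported.
325 qubit(s) -> 2 * 325 = 650 classical bits

650


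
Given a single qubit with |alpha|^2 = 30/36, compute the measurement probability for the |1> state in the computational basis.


|alpha|^2 = 30/36 = 0.8333
|beta|^2 = 1 - 30/36 = 6/36 = 0.1667
P(|1>) = |beta|^2 = 0.1667

0.1667


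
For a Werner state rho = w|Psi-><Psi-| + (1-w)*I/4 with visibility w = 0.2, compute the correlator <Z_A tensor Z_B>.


|Psi-> = (|01> - |10>)/sqrt(2)
For the pure Bell state, <Z_A Z_B> = -1 (Bell-state Pauli correlator).
The maximally-mixed part I/4 has tr(I/4 * P tensor P) = 0 for any traceless Pauli P.
So <Z_A Z_B>_rho = w * (-1) + (1 - w) * 0
= 0.2 * (-1)
= -0.2000

-0.2000


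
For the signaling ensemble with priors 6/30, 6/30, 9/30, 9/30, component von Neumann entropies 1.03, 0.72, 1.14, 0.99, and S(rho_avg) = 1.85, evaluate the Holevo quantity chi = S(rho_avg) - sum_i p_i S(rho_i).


chi = S(rho) - sum_i p_i * S(rho_i)
Weighted entropy = 6/30 * 1.03 + 6/30 * 0.72 + 9/30 * 1.14 + 9/30 * 0.99
= 0.9890
chi = 1.85 - 0.9890
= 0.8610

0.8610


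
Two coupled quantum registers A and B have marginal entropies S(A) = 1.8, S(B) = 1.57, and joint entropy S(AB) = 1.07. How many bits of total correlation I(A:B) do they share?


I(A:B) = S(A) + S(B) - S(AB)
= 1.8 + 1.57 - 1.07
= 2.3000

2.3000


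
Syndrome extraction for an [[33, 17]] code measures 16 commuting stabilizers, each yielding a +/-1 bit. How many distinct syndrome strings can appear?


Each stabilizer generator gives a binary (+1 or -1) measurement outcome.
With 16 independent generators:
Total syndromes = 2^16
= 65536

65536


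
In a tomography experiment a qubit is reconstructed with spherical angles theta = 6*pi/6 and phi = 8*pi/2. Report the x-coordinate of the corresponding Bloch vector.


theta = 3.1416, phi = 12.5664
r_x = sin(theta)*cos(phi) = 0.0000 * 1.0000
r_x = 0.0000

0.0000


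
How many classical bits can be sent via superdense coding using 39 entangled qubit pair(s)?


Superdense coding allows 2 classical bits per shared entangled pair.
39 pair(s) -> 2 * 39 = 78 classical bits

78


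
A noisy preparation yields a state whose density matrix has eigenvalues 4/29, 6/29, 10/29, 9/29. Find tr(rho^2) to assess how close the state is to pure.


tr(rho^2) = sum of eigenvalues squared
= (4/29)^2 + (6/29)^2 + (10/29)^2 + (9/29)^2
= (16 + 36 + 100 + 81) / 841
= 233/841
= 0.2771

0.2771


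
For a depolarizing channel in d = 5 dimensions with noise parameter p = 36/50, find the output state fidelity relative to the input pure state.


F = (1-p) + p/d
= (1 - 0.7200) + 0.7200/5
= 0.2800 + 0.1440
= 0.4240

0.4240


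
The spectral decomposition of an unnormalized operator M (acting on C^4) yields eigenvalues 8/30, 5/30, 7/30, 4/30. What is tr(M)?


tr(M) = sum of eigenvalues
= 8/30 + 5/30 + 7/30 + 4/30
= 24/30
= 0.8000

0.8000


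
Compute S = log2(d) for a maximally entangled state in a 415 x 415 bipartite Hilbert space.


For a maximally entangled state in d x d:
S = log2(d) = log2(415)
= 8.6970

8.6970


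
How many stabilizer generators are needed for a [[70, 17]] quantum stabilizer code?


For an [[n,k]] stabilizer code:
Number of stabilizer generators = n - k
= 70 - 17
= 53

53


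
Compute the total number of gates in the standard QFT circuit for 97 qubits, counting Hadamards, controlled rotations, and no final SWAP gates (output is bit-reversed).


Hadamard gates: 97
Controlled rotations: n*(n-1)/2 = 97*96/2 = 4656
SWAP gates: 0 (omitted)
Total = 97 + 4656
= 4753

4753


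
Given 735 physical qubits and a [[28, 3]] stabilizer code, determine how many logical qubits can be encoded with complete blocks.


Each code block uses 28 physical qubits for 3 logical qubit(s).
Number of complete blocks = floor(735 / 28) = 26
Logical qubits = 26 * 3
= 78

78


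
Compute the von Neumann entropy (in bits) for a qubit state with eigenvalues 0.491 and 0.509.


S = -p*log2(p) - (1-p)*log2(1-p)
p = 0.4910, 1-p = 0.5090
= -0.4910 * log2(0.4910) - 0.5090 * log2(0.5090)
= -(-0.5039) - (-0.4959)
= 0.9998

0.9998


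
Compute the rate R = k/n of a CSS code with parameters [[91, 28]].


Code rate R = k/n
= 28/91
= 0.3077

0.3077


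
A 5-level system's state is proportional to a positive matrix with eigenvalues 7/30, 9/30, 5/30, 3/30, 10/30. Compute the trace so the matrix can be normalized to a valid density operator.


tr(M) = sum of eigenvalues
= 7/30 + 9/30 + 5/30 + 3/30 + 10/30
= 34/30
= 1.1333

1.1333


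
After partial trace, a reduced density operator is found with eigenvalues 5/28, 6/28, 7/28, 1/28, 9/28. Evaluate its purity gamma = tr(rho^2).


tr(rho^2) = sum of eigenvalues squared
= (5/28)^2 + (6/28)^2 + (7/28)^2 + (1/28)^2 + (9/28)^2
= (25 + 36 + 49 + 1 + 81) / 784
= 192/784
= 0.2449

0.2449


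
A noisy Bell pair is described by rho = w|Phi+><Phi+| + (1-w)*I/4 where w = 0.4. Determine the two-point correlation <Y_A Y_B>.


|Phi+> = (|00> + |11>)/sqrt(2)
For the pure Bell state, <Y_A Y_B> = -1 (Bell-state Pauli correlator).
The maximally-mixed part I/4 has tr(I/4 * P tensor P) = 0 for any traceless Pauli P.
So <Y_A Y_B>_rho = w * (-1) + (1 - w) * 0
= 0.4 * (-1)
= -0.4000

-0.4000


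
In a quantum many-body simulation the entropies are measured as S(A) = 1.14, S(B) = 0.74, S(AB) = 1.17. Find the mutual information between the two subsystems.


I(A:B) = S(A) + S(B) - S(AB)
= 1.14 + 0.74 - 1.17
= 0.7100

0.7100


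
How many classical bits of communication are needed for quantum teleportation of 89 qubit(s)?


Quantum teleportation requires 2 classical bits per qubit teleported.
89 qubit(s) -> 2 * 89 = 178 classical bits

178


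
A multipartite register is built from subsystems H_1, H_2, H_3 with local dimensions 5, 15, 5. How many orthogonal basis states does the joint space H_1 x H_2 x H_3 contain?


dim(H_1 x H_2 x H_3) = 5 * 15 * 5
= 75 * 5
= 375

375


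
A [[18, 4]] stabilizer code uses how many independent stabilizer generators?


For an [[n,k]] stabilizer code:
Number of stabilizer generators = n - k
= 18 - 4
= 14

14


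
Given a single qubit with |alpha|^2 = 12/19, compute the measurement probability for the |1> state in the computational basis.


|alpha|^2 = 12/19 = 0.6316
|beta|^2 = 1 - 12/19 = 7/19 = 0.3684
P(|1>) = |beta|^2 = 0.3684

0.3684


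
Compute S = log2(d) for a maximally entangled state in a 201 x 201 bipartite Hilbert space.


For a maximally entangled state in d x d:
S = log2(d) = log2(201)
= 7.6511

7.6511


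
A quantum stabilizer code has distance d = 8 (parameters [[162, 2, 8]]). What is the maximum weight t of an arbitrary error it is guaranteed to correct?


Code parameters: [[162, 2, 8]], distance d = 8.
Number of correctable errors = floor((d-1)/2)
= floor((8 - 1)/2)
= floor(7/2)
= 3

3


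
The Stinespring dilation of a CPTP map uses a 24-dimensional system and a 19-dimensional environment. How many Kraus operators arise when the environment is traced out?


Tracing out the environment in an orthonormal basis {|i>_E} gives Kraus operators K_i = <i|_E U |0>_E.
Number of Kraus operators = dim(H_env) = d_env
= 19

19


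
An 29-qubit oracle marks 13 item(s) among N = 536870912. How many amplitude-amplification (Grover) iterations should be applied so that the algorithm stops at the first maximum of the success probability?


After j Grover iterations the success probability is P(j) = sin^2((2j+1)*theta), where sin(theta) = sqrt(k/N).
N = 2^29 = 536870912, k = 13
sin(theta) = sqrt(k/N) = 0.0001556097264
theta = arcsin(sqrt(k/N)) = 0.000155609727 rad
P(j) reaches its first maximum when (2j+1)*theta is as close as possible to pi/2, i.e. j = round(pi/(4*theta) - 1/2).
pi/(4*theta) - 1/2 = 5046.7305
(For comparison, the common estimate pi/4 * sqrt(N/k) = 5047.2305; the exact maximiser is used here.)
Optimal iterations = 5047

5047


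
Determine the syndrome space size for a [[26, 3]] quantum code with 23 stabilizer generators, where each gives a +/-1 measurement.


Each stabilizer generator gives a binary (+1 or -1) measurement outcome.
With 23 independent generators:
Total syndromes = 2^23
= 8388608

8388608


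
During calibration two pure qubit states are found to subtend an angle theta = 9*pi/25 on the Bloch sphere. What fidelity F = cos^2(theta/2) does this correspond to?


For states separated by angle theta on Bloch sphere:
F = cos^2(theta/2)
theta = 9*pi/25 = 1.1310
theta/2 = 0.5655
cos(theta/2) = 0.8443
F = 0.7129

0.7129


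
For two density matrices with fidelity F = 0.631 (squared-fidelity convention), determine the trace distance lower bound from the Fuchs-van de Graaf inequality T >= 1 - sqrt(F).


Fuchs-van de Graaf (squared-fidelity convention): 1 - sqrt(F) <= T <= sqrt(1 - F).
Lower bound: T >= 1 - sqrt(F)
sqrt(F) = sqrt(0.631) = 0.7944
T >= 1 - 0.7944
T >= 0.2056

0.2056


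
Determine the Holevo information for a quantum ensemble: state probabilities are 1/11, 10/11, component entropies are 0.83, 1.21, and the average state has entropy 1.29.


chi = S(rho) - sum_i p_i * S(rho_i)
Weighted entropy = 1/11 * 0.83 + 10/11 * 1.21
= 1.1755
chi = 1.29 - 1.1755
= 0.1145

0.1145


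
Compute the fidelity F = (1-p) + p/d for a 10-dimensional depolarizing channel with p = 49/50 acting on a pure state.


F = (1-p) + p/d
= (1 - 0.9800) + 0.9800/10
= 0.0200 + 0.0980
= 0.1180

0.1180


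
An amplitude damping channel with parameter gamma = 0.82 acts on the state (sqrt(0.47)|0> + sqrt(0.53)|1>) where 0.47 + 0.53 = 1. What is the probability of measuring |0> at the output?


For amplitude damping with parameter gamma on state sqrt(a)|0> + sqrt(b)|1>:
alpha^2 = 0.47, beta^2 = 0.53
P(|0>) = alpha^2 + gamma * beta^2
= 0.47 + 0.82 * 0.53
= 0.47 + 0.4346
= 0.9046

0.9046


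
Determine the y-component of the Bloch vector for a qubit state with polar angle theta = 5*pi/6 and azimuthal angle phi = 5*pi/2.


theta = 2.6180, phi = 7.8540
r_y = sin(theta)*sin(phi) = 0.5000 * 1.0000
r_y = 0.5000

0.5000


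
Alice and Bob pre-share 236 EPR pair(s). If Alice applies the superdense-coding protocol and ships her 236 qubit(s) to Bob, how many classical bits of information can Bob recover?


Superdense coding allows 2 classical bits per shared entangled pair.
236 pair(s) -> 2 * 236 = 472 classical bits

472


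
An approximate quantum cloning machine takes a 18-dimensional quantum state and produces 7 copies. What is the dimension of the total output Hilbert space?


Output space = H^(tensor 7) where dim(H) = 18
dim = 18^7
= 324 (after 2 factors)
= 5832 (after 3 factors)
= 104976 (after 4 factors)
= 1889568 (after 5 factors)
= 34012224 (after 6 factors)
= 612220032 (after 7 factors)
= 612220032

612220032


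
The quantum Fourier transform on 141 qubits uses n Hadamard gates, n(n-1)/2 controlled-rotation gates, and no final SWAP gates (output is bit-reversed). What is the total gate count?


Hadamard gates: 141
Controlled rotations: n*(n-1)/2 = 141*140/2 = 9870
SWAP gates: 0 (omitted)
Total = 141 + 9870
= 10011

10011


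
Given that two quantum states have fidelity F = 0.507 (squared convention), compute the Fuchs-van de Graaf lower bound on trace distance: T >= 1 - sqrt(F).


Fuchs-van de Graaf (squared-fidelity convention): 1 - sqrt(F) <= T <= sqrt(1 - F).
Lower bound: T >= 1 - sqrt(F)
sqrt(F) = sqrt(0.507) = 0.7120
T >= 1 - 0.7120
T >= 0.2880

0.2880


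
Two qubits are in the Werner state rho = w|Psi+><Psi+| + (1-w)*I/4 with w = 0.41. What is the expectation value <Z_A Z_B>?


|Psi+> = (|01> + |10>)/sqrt(2)
For the pure Bell state, <Z_A Z_B> = -1 (Bell-state Pauli correlator).
The maximally-mixed part I/4 has tr(I/4 * P tensor P) = 0 for any traceless Pauli P.
So <Z_A Z_B>_rho = w * (-1) + (1 - w) * 0
= 0.41 * (-1)
= -0.4100

-0.4100


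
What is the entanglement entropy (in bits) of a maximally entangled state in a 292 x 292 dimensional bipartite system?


For a maximally entangled state in d x d:
S = log2(d) = log2(292)
= 8.1898

8.1898


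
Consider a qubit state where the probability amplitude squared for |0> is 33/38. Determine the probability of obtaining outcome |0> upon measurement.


|alpha|^2 = 33/38 = 0.8684
|beta|^2 = 1 - 33/38 = 5/38 = 0.1316
P(|0>) = |alpha|^2 = 0.8684

0.8684


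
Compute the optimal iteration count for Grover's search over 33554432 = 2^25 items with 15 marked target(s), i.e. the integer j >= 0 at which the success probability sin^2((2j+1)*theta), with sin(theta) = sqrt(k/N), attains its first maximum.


After j Grover iterations the success probability is P(j) = sin^2((2j+1)*theta), where sin(theta) = sqrt(k/N).
N = 2^25 = 33554432, k = 15
sin(theta) = sqrt(k/N) = 0.0006686066376
theta = arcsin(sqrt(k/N)) = 0.0006686066874 rad
P(j) reaches its first maximum when (2j+1)*theta is as close as possible to pi/2, i.e. j = round(pi/(4*theta) - 1/2).
pi/(4*theta) - 1/2 = 1174.1789
(For comparison, the common estimate pi/4 * sqrt(N/k) = 1174.6790; the exact maximiser is used here.)
Optimal iterations = 1174

1174
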